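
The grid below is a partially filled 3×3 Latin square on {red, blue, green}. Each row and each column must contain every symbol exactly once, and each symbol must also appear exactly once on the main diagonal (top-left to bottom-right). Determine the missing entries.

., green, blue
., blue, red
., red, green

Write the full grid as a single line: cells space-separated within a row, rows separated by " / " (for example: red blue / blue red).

red green blue / green blue red / blue red green

(r1,c1) = red
(r2,c1) = green
(r3,c1) = blue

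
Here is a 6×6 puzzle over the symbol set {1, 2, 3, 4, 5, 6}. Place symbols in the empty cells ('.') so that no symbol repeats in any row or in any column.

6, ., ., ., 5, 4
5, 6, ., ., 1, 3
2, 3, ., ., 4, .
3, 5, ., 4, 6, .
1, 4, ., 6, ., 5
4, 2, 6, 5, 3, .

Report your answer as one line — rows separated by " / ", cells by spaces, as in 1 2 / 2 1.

6 1 2 3 5 4 / 5 6 4 2 1 3 / 2 3 5 1 4 6 / 3 5 1 4 6 2 / 1 4 3 6 2 5 / 4 2 6 5 3 1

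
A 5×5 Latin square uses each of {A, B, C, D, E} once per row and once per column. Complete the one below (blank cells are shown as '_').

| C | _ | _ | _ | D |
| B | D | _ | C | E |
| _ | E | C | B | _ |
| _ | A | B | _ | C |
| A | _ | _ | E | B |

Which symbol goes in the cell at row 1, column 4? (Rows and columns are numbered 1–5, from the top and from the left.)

A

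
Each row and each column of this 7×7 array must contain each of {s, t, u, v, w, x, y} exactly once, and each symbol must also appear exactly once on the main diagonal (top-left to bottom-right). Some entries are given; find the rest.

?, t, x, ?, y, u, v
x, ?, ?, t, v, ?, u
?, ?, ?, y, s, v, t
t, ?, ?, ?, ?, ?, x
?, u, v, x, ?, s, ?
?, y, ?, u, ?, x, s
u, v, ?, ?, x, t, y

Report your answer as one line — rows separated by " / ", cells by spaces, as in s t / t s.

s t x w y u v / x w s t v y u / w x u y s v t / t s y v u w x / y u v x t s w / v y t u w x s / u v w s x t y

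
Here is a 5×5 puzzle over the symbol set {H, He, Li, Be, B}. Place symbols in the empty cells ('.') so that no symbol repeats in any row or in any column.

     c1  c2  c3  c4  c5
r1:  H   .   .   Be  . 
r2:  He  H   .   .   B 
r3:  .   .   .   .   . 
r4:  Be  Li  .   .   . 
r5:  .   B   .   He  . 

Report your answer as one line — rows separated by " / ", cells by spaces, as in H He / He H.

Cell (r1,c2): row 1 has {H,Be}; column 2 has {H,Li,B} → He.
Cell (r1,c5): row 1 has {H,He,Be}; column 5 has {B} → Li.
Cell (r2,c4): row 2 has {H,He,B}; column 4 has {He,Be} → Li.
Cell (r3,c2): row 3 is empty so far; column 2 has {H,He,Li,B} → Be.
Cell (r5,c1): row 5 has {He,B}; column 1 has {H,He,Be} → Li.
Cell (r1,c3): row 1 has {H,He,Li,Be}; column 3 is empty so far → B.
Cell (r2,c3): row 2 has {H,He,Li,B}; column 3 has {B} → Be.
Cell (r3,c1): row 3 has {Be}; column 1 has {H,He,Li,Be} → B.
Cell (r3,c4): row 3 has {Be,B}; column 4 has {He,Li,Be} → H.
Cell (r3,c5): row 3 has {H,Be,B}; column 5 has {Li,B} → He.
Cell (r4,c4): row 4 has {Li,Be}; column 4 has {H,He,Li,Be} → B.
Cell (r4,c5): row 4 has {Li,Be,B}; column 5 has {He,Li,B} → H.
Cell (r5,c3): row 5 has {He,Li,B}; column 3 has {Be,B} → H.
Cell (r5,c5): row 5 has {H,He,Li,B}; column 5 has {H,He,Li,B} → Be.
Cell (r3,c3): row 3 has {H,He,Be,B}; column 3 has {H,Be,B} → Li.
Cell (r4,c3): row 4 has {H,Li,Be,B}; column 3 has {H,Li,Be,B} → He.

H He B Be Li / He H Be Li B / B Be Li H He / Be Li He B H / Li B H He Be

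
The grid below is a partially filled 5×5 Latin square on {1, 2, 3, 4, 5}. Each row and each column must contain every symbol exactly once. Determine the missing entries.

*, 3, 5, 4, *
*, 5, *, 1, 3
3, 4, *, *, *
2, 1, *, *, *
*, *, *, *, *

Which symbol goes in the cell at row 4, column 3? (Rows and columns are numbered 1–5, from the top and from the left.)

(r1,c1): row 1 has {3,4,5}; column 1 has {2,3}, so it must be 1.
(r1,c5): row 1 has {1,3,4,5}; column 5 has {3}, so it must be 2.
(r2,c1): row 2 has {1,3,5}; column 1 has {1,2,3}, so it must be 4.
(r2,c3): row 2 has {1,3,4,5}; column 3 has {5}, so it must be 2.
(r3,c3): row 3 has {3,4}; column 3 has {2,5}, so it must be 1.
(r3,c5): row 3 has {1,3,4}; column 5 has {2,3}, so it must be 5.
(r4,c5): row 4 has {1,2}; column 5 has {2,3,5}, so it must be 4.
(r5,c1): row 5 is empty so far; column 1 has {1,2,3,4}, so it must be 5.
(r5,c2): row 5 has {5}; column 2 has {1,3,4,5}, so it must be 2.
(r5,c4): row 5 has {2,5}; column 4 has {1,4}, so it must be 3.
(r5,c5): row 5 has {2,3,5}; column 5 has {2,3,4,5}, so it must be 1.
(r3,c4): row 3 has {1,3,4,5}; column 4 has {1,3,4}, so it must be 2.
(r4,c3): row 4 has {1,2,4}; column 3 has {1,2,5}, so it must be 3.

3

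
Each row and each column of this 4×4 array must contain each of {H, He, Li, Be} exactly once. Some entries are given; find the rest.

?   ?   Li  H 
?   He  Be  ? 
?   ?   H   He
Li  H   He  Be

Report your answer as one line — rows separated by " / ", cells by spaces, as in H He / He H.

He Be Li H / H He Be Li / Be Li H He / Li H He Be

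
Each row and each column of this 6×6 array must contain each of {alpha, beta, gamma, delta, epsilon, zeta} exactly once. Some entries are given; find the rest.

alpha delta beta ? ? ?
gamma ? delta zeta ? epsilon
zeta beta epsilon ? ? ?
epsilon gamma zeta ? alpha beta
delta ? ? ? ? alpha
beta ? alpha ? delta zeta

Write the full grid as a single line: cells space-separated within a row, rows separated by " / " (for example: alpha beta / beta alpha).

alpha delta beta epsilon zeta gamma / gamma alpha delta zeta beta epsilon / zeta beta epsilon alpha gamma delta / epsilon gamma zeta delta alpha beta / delta zeta gamma beta epsilon alpha / beta epsilon alpha gamma delta zeta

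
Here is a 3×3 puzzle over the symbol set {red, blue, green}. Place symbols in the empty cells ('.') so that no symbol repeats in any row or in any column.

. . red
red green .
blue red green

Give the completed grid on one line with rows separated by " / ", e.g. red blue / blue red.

green blue red / red green blue / blue red green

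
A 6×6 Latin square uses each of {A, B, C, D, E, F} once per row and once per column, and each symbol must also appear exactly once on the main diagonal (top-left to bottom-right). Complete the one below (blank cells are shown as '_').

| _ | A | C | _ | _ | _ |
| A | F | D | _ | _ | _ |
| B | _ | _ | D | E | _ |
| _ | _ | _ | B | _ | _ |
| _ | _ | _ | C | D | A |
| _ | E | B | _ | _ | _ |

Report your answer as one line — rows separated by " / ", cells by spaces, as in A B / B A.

E A C F B D / A F D E C B / B C A D E F / C D F B A E / F B E C D A / D E B A F C

(r1,c1) = E
(r1,c4) = F
(r1,c5) = B
(r1,c6) = D
(r2,c4) = E
(r2,c5) = C
(r2,c6) = B
(r3,c2) = C
(r3,c3) = A
(r3,c6) = F
(r4,c2) = D
(r5,c1) = F
(r5,c2) = B
(r5,c3) = E
(r6,c4) = A
(r6,c5) = F
(r6,c6) = C
(r4,c1) = C
(r4,c3) = F
(r4,c5) = A
(r4,c6) = E
(r6,c1) = D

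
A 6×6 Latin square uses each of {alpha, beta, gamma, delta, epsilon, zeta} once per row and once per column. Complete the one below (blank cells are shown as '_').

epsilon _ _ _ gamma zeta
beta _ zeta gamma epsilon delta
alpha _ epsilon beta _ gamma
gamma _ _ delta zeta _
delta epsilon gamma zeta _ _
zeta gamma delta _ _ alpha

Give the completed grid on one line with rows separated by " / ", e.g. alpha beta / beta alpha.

epsilon delta beta alpha gamma zeta / beta alpha zeta gamma epsilon delta / alpha zeta epsilon beta delta gamma / gamma beta alpha delta zeta epsilon / delta epsilon gamma zeta alpha beta / zeta gamma delta epsilon beta alpha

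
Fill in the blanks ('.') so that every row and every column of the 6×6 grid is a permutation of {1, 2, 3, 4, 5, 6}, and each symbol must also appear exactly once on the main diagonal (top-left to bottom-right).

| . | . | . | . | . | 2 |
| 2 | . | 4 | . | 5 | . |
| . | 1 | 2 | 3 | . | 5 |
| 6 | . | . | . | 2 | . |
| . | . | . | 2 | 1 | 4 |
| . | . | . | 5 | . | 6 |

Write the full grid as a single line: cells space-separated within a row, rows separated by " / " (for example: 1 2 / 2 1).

At row 2, column 2: row 2 has {2,4,5}; column 2 has {1}; the diagonal has {1,2,6}; that leaves 3.
At row 2, column 6: row 2 has {2,3,4,5}; column 6 has {2,4,5,6}; that leaves 1.
At row 3, column 1: row 3 has {1,2,3,5}; column 1 has {2,6}; that leaves 4.
At row 3, column 5: row 3 has {1,2,3,4,5}; column 5 has {1,2,5}; that leaves 6.
At row 4, column 4: row 4 has {2,6}; column 4 has {2,3,5}; the diagonal has {1,2,3,6}; that leaves 4.
At row 4, column 6: row 4 has {2,4,6}; column 6 has {1,2,4,5,6}; that leaves 3.
At row 1, column 1: row 1 has {2}; column 1 has {2,4,6}; the diagonal has {1,2,3,4,6}; that leaves 5.
At row 2, column 4: row 2 has {1,2,3,4,5}; column 4 has {2,3,4,5}; that leaves 6.
At row 4, column 2: row 4 has {2,3,4,6}; column 2 has {1,3}; that leaves 5.
At row 4, column 3: row 4 has {2,3,4,5,6}; column 3 has {2,4}; that leaves 1.
At row 5, column 1: row 5 has {1,2,4}; column 1 has {2,4,5,6}; that leaves 3.
At row 5, column 2: row 5 has {1,2,3,4}; column 2 has {1,3,5}; that leaves 6.
At row 5, column 3: row 5 has {1,2,3,4,6}; column 3 has {1,2,4}; that leaves 5.
At row 6, column 1: row 6 has {5,6}; column 1 has {2,3,4,5,6}; that leaves 1.
At row 6, column 3: row 6 has {1,5,6}; column 3 has {1,2,4,5}; that leaves 3.
At row 6, column 5: row 6 has {1,3,5,6}; column 5 has {1,2,5,6}; that leaves 4.
At row 1, column 2: row 1 has {2,5}; column 2 has {1,3,5,6}; that leaves 4.
At row 1, column 3: row 1 has {2,4,5}; column 3 has {1,2,3,4,5}; that leaves 6.
At row 1, column 4: row 1 has {2,4,5,6}; column 4 has {2,3,4,5,6}; that leaves 1.
At row 1, column 5: row 1 has {1,2,4,5,6}; column 5 has {1,2,4,5,6}; that leaves 3.
At row 6, column 2: row 6 has {1,3,4,5,6}; column 2 has {1,3,4,5,6}; that leaves 2.

5 4 6 1 3 2 / 2 3 4 6 5 1 / 4 1 2 3 6 5 / 6 5 1 4 2 3 / 3 6 5 2 1 4 / 1 2 3 5 4 6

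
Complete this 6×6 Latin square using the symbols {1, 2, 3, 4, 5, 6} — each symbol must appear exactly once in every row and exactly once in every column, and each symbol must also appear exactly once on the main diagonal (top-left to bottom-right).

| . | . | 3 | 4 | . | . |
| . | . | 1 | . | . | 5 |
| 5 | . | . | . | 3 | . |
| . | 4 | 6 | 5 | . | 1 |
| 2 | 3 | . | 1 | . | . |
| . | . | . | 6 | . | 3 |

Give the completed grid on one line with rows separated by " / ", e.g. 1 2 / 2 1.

1 6 3 4 5 2 / 6 2 1 3 4 5 / 5 1 4 2 3 6 / 3 4 6 5 2 1 / 2 3 5 1 6 4 / 4 5 2 6 1 3

row 3 has {3,5}; column 4 has {1,4,5,6} — only 2 is left for (r3,c4).
row 4 has {1,4,5,6}; column 1 has {2,5} — only 3 is left for (r4,c1).
row 4 has {1,3,4,5,6}; column 5 has {3} — only 2 is left for (r4,c5).
row 2 has {1,5}; column 4 has {1,2,4,5,6} — only 3 is left for (r2,c4).
row 3 has {2,3,5}; column 3 has {1,3,6}; the diagonal has {3,5} — only 4 is left for (r3,c3).
row 3 has {2,3,4,5}; column 6 has {1,3,5} — only 6 is left for (r3,c6).
row 5 has {1,2,3}; column 3 has {1,3,4,6} — only 5 is left for (r5,c3).
row 5 has {1,2,3,5}; column 5 has {2,3}; the diagonal has {3,4,5} — only 6 is left for (r5,c5).
row 5 has {1,2,3,5,6}; column 6 has {1,3,5,6} — only 4 is left for (r5,c6).
row 6 has {3,6}; column 3 has {1,3,4,5,6} — only 2 is left for (r6,c3).
row 1 has {3,4}; column 1 has {2,3,5}; the diagonal has {3,4,5,6} — only 1 is left for (r1,c1).
row 1 has {1,3,4}; column 5 has {2,3,6} — only 5 is left for (r1,c5).
row 1 has {1,3,4,5}; column 6 has {1,3,4,5,6} — only 2 is left for (r1,c6).
row 2 has {1,3,5}; column 2 has {3,4}; the diagonal has {1,3,4,5,6} — only 2 is left for (r2,c2).
row 2 has {1,2,3,5}; column 5 has {2,3,5,6} — only 4 is left for (r2,c5).
row 3 has {2,3,4,5,6}; column 2 has {2,3,4} — only 1 is left for (r3,c2).
row 6 has {2,3,6}; column 1 has {1,2,3,5} — only 4 is left for (r6,c1).
row 6 has {2,3,4,6}; column 2 has {1,2,3,4} — only 5 is left for (r6,c2).
row 6 has {2,3,4,5,6}; column 5 has {2,3,4,5,6} — only 1 is left for (r6,c5).
row 1 has {1,2,3,4,5}; column 2 has {1,2,3,4,5} — only 6 is left for (r1,c2).
row 2 has {1,2,3,4,5}; column 1 has {1,2,3,4,5} — only 6 is left for (r2,c1).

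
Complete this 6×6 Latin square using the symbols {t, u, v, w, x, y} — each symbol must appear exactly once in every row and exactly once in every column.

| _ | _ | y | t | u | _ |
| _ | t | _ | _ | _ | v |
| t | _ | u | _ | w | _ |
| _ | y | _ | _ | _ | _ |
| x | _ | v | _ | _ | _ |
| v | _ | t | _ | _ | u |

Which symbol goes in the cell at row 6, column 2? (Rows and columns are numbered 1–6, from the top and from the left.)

w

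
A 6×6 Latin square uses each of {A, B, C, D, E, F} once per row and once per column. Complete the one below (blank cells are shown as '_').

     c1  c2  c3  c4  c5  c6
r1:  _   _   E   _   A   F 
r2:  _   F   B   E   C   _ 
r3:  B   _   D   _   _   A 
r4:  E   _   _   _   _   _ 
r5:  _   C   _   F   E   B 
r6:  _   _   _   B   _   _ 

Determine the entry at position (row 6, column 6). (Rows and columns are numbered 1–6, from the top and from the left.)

At row 2, column 6: row 2 has {B,C,E,F}; column 6 has {A,B,F}; that leaves D.
At row 3, column 2: row 3 has {A,B,D}; column 2 has {C,F}; that leaves E.
At row 3, column 4: row 3 has {A,B,D,E}; column 4 has {B,E,F}; that leaves C.
At row 3, column 5: row 3 has {A,B,C,D,E}; column 5 has {A,C,E}; that leaves F.
At row 4, column 6: row 4 has {E}; column 6 has {A,B,D,F}; that leaves C.
At row 5, column 3: row 5 has {B,C,E,F}; column 3 has {B,D,E}; that leaves A.
At row 6, column 5: row 6 has {B}; column 5 has {A,C,E,F}; that leaves D.
At row 6, column 6: row 6 has {B,D}; column 6 has {A,B,C,D,F}; that leaves E.

E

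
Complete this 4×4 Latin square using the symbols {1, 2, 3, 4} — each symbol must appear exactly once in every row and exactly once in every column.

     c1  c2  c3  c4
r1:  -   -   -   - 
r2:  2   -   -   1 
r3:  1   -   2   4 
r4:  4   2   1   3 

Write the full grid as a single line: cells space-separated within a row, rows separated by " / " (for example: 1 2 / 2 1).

Cell (r1,c1): row 1 is empty so far; column 1 has {1,2,4} → 3.
Cell (r1,c3): row 1 has {3}; column 3 has {1,2} → 4.
Cell (r1,c4): row 1 has {3,4}; column 4 has {1,3,4} → 2.
Cell (r2,c3): row 2 has {1,2}; column 3 has {1,2,4} → 3.
Cell (r3,c2): row 3 has {1,2,4}; column 2 has {2} → 3.
Cell (r1,c2): row 1 has {2,3,4}; column 2 has {2,3} → 1.
Cell (r2,c2): row 2 has {1,2,3}; column 2 has {1,2,3} → 4.

3 1 4 2 / 2 4 3 1 / 1 3 2 4 / 4 2 1 3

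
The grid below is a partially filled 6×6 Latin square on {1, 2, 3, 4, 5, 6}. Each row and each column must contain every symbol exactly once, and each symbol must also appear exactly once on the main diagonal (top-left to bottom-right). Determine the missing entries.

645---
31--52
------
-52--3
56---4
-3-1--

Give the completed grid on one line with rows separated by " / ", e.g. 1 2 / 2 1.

6 4 5 2 3 1 / 3 1 4 6 5 2 / 4 2 3 5 1 6 / 1 5 2 4 6 3 / 5 6 1 3 2 4 / 2 3 6 1 4 5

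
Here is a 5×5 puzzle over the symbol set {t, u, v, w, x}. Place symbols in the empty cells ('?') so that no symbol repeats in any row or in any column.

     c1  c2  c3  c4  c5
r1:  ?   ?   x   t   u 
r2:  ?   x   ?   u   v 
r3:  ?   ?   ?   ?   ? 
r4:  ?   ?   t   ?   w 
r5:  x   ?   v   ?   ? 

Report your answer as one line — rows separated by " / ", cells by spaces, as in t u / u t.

v w x t u / t x w u v / w t u v x / u v t x w / x u v w t

At row 2, column 3: row 2 has {u,v,x}; column 3 has {t,v,x}; that leaves w.
At row 3, column 3: row 3 is empty so far; column 3 has {t,v,w,x}; that leaves u.
At row 5, column 4: row 5 has {v,x}; column 4 has {t,u}; that leaves w.
At row 5, column 5: row 5 has {v,w,x}; column 5 has {u,v,w}; that leaves t.
At row 2, column 1: row 2 has {u,v,w,x}; column 1 has {x}; that leaves t.
At row 3, column 5: row 3 has {u}; column 5 has {t,u,v,w}; that leaves x.
At row 5, column 2: row 5 has {t,v,w,x}; column 2 has {x}; that leaves u.
At row 3, column 4: row 3 has {u,x}; column 4 has {t,u,w}; that leaves v.
At row 4, column 2: row 4 has {t,w}; column 2 has {u,x}; that leaves v.
At row 4, column 4: row 4 has {t,v,w}; column 4 has {t,u,v,w}; that leaves x.
At row 1, column 2: row 1 has {t,u,x}; column 2 has {u,v,x}; that leaves w.
At row 3, column 1: row 3 has {u,v,x}; column 1 has {t,x}; that leaves w.
At row 3, column 2: row 3 has {u,v,w,x}; column 2 has {u,v,w,x}; that leaves t.
At row 4, column 1: row 4 has {t,v,w,x}; column 1 has {t,w,x}; that leaves u.
At row 1, column 1: row 1 has {t,u,w,x}; column 1 has {t,u,w,x}; that leaves v.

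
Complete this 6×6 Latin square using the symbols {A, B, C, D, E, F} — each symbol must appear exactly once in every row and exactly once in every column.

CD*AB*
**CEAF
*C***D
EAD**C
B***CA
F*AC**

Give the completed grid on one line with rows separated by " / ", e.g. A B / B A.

C D F A B E / D B C E A F / A C B F E D / E A D B F C / B F E D C A / F E A C D B

At row 1, column 6: row 1 has {A,B,C,D}; column 6 has {A,C,D,F}; that leaves E.
At row 2, column 1: row 2 has {A,C,E,F}; column 1 has {B,C,E,F}; that leaves D.
At row 2, column 2: row 2 has {A,C,D,E,F}; column 2 has {A,C,D}; that leaves B.
At row 3, column 1: row 3 has {C,D}; column 1 has {B,C,D,E,F}; that leaves A.
At row 4, column 5: row 4 has {A,C,D,E}; column 5 has {A,B,C}; that leaves F.
At row 6, column 2: row 6 has {A,C,F}; column 2 has {A,B,C,D}; that leaves E.
At row 6, column 5: row 6 has {A,C,E,F}; column 5 has {A,B,C,F}; that leaves D.
At row 6, column 6: row 6 has {A,C,D,E,F}; column 6 has {A,C,D,E,F}; that leaves B.
At row 1, column 3: row 1 has {A,B,C,D,E}; column 3 has {A,C,D}; that leaves F.
At row 3, column 5: row 3 has {A,C,D}; column 5 has {A,B,C,D,F}; that leaves E.
At row 4, column 4: row 4 has {A,C,D,E,F}; column 4 has {A,C,E}; that leaves B.
At row 5, column 2: row 5 has {A,B,C}; column 2 has {A,B,C,D,E}; that leaves F.
At row 5, column 3: row 5 has {A,B,C,F}; column 3 has {A,C,D,F}; that leaves E.
At row 5, column 4: row 5 has {A,B,C,E,F}; column 4 has {A,B,C,E}; that leaves D.
At row 3, column 3: row 3 has {A,C,D,E}; column 3 has {A,C,D,E,F}; that leaves B.
At row 3, column 4: row 3 has {A,B,C,D,E}; column 4 has {A,B,C,D,E}; that leaves F.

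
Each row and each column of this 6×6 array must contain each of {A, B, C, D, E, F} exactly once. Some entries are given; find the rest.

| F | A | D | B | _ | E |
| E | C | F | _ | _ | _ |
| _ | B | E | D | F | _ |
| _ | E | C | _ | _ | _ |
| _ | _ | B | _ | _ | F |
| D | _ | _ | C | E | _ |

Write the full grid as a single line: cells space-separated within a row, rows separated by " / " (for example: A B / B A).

(r1,c5) = C
(r2,c4) = A
(r4,c4) = F
(r5,c2) = D
(r5,c4) = E
(r5,c5) = A
(r6,c2) = F
(r6,c3) = A
(r6,c6) = B
(r2,c6) = D
(r4,c6) = A
(r5,c1) = C
(r2,c5) = B
(r3,c1) = A
(r3,c6) = C
(r4,c1) = B
(r4,c5) = D

F A D B C E / E C F A B D / A B E D F C / B E C F D A / C D B E A F / D F A C E B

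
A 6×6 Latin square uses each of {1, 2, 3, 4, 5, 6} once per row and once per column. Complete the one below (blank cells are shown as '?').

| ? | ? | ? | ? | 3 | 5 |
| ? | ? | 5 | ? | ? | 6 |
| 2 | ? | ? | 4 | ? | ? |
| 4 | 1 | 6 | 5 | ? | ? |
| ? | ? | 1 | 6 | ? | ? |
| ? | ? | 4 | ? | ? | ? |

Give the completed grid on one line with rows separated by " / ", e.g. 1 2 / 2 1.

6 4 2 1 3 5 / 1 3 5 2 4 6 / 2 5 3 4 6 1 / 4 1 6 5 2 3 / 3 2 1 6 5 4 / 5 6 4 3 1 2

(r1,c3): row 1 has {3,5}; column 3 has {1,4,5,6}, so it must be 2.
(r1,c4): row 1 has {2,3,5}; column 4 has {4,5,6}, so it must be 1.
(r3,c3): row 3 has {2,4}; column 3 has {1,2,4,5,6}, so it must be 3.
(r3,c6): row 3 has {2,3,4}; column 6 has {5,6}, so it must be 1.
(r4,c5): row 4 has {1,4,5,6}; column 5 has {3}, so it must be 2.
(r4,c6): row 4 has {1,2,4,5,6}; column 6 has {1,5,6}, so it must be 3.
(r6,c6): row 6 has {4}; column 6 has {1,3,5,6}, so it must be 2.
(r1,c1): row 1 has {1,2,3,5}; column 1 has {2,4}, so it must be 6.
(r1,c2): row 1 has {1,2,3,5,6}; column 2 has {1}, so it must be 4.
(r5,c6): row 5 has {1,6}; column 6 has {1,2,3,5,6}, so it must be 4.
(r6,c4): row 6 has {2,4}; column 4 has {1,4,5,6}, so it must be 3.
(r2,c4): row 2 has {5,6}; column 4 has {1,3,4,5,6}, so it must be 2.
(r5,c5): row 5 has {1,4,6}; column 5 has {2,3}, so it must be 5.
(r2,c2): row 2 has {2,5,6}; column 2 has {1,4}, so it must be 3.
(r3,c5): row 3 has {1,2,3,4}; column 5 has {2,3,5}, so it must be 6.
(r5,c1): row 5 has {1,4,5,6}; column 1 has {2,4,6}, so it must be 3.
(r5,c2): row 5 has {1,3,4,5,6}; column 2 has {1,3,4}, so it must be 2.
(r6,c5): row 6 has {2,3,4}; column 5 has {2,3,5,6}, so it must be 1.
(r2,c1): row 2 has {2,3,5,6}; column 1 has {2,3,4,6}, so it must be 1.
(r2,c5): row 2 has {1,2,3,5,6}; column 5 has {1,2,3,5,6}, so it must be 4.
(r3,c2): row 3 has {1,2,3,4,6}; column 2 has {1,2,3,4}, so it must be 5.
(r6,c1): row 6 has {1,2,3,4}; column 1 has {1,2,3,4,6}, so it must be 5.
(r6,c2): row 6 has {1,2,3,4,5}; column 2 has {1,2,3,4,5}, so it must be 6.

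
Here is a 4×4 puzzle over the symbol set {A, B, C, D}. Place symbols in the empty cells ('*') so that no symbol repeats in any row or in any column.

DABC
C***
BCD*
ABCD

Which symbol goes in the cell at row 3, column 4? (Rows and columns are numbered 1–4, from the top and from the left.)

(r2,c2) = D
(r2,c3) = A
(r2,c4) = B
(r3,c4) = A

A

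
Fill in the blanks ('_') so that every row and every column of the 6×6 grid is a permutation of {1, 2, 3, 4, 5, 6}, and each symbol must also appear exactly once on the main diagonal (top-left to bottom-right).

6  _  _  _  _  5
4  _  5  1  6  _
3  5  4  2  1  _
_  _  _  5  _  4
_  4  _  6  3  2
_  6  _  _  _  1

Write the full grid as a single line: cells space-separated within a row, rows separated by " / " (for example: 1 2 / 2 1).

6 1 2 3 4 5 / 4 2 5 1 6 3 / 3 5 4 2 1 6 / 1 3 6 5 2 4 / 5 4 1 6 3 2 / 2 6 3 4 5 1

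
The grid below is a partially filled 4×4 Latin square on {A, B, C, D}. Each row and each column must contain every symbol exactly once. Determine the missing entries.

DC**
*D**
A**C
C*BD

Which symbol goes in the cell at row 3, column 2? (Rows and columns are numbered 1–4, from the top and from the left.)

B

(r1,c3) = A
(r1,c4) = B
(r2,c1) = B
(r2,c3) = C
(r2,c4) = A
(r3,c2) = B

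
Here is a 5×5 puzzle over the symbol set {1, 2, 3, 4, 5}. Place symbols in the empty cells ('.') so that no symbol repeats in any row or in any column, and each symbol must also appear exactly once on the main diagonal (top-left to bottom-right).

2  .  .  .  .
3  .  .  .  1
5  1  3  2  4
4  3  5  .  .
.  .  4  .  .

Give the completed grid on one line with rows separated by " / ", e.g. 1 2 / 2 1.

2 5 1 4 3 / 3 4 2 5 1 / 5 1 3 2 4 / 4 3 5 1 2 / 1 2 4 3 5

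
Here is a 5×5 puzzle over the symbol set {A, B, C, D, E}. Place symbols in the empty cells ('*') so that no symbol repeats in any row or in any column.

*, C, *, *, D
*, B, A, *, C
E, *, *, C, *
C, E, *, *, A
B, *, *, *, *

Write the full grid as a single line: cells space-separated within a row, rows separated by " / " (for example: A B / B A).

(r1,c1) = A
(r2,c1) = D
(r2,c4) = E
(r3,c5) = B
(r5,c5) = E
(r1,c4) = B
(r3,c3) = D
(r4,c3) = B
(r4,c4) = D
(r5,c3) = C
(r5,c4) = A
(r1,c3) = E
(r3,c2) = A
(r5,c2) = D

A C E B D / D B A E C / E A D C B / C E B D A / B D C A E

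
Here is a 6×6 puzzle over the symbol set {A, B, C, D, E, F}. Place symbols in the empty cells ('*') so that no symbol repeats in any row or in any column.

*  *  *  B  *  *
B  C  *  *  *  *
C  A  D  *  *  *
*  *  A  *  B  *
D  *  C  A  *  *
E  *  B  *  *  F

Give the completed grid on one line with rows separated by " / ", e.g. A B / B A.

A F E B C D / B C F E D A / C A D F E B / F E A D B C / D B C A F E / E D B C A F

(r4,c1): row 4 has {A,B}; column 1 has {B,C,D,E}, so it must be F.
(r6,c2): row 6 has {B,E,F}; column 2 has {A,C}, so it must be D.
(r6,c4): row 6 has {B,D,E,F}; column 4 has {A,B}, so it must be C.
(r6,c5): row 6 has {B,C,D,E,F}; column 5 has {B}, so it must be A.
(r1,c1): row 1 has {B}; column 1 has {B,C,D,E,F}, so it must be A.
(r4,c2): row 4 has {A,B,F}; column 2 has {A,C,D}, so it must be E.
(r4,c4): row 4 has {A,B,E,F}; column 4 has {A,B,C}, so it must be D.
(r4,c6): row 4 has {A,B,D,E,F}; column 6 has {F}, so it must be C.
(r1,c2): row 1 has {A,B}; column 2 has {A,C,D,E}, so it must be F.
(r1,c3): row 1 has {A,B,F}; column 3 has {A,B,C,D}, so it must be E.
(r1,c6): row 1 has {A,B,E,F}; column 6 has {C,F}, so it must be D.
(r2,c3): row 2 has {B,C}; column 3 has {A,B,C,D,E}, so it must be F.
(r2,c4): row 2 has {B,C,F}; column 4 has {A,B,C,D}, so it must be E.
(r2,c5): row 2 has {B,C,E,F}; column 5 has {A,B}, so it must be D.
(r2,c6): row 2 has {B,C,D,E,F}; column 6 has {C,D,F}, so it must be A.
(r3,c4): row 3 has {A,C,D}; column 4 has {A,B,C,D,E}, so it must be F.
(r3,c5): row 3 has {A,C,D,F}; column 5 has {A,B,D}, so it must be E.
(r3,c6): row 3 has {A,C,D,E,F}; column 6 has {A,C,D,F}, so it must be B.
(r5,c2): row 5 has {A,C,D}; column 2 has {A,C,D,E,F}, so it must be B.
(r5,c5): row 5 has {A,B,C,D}; column 5 has {A,B,D,E}, so it must be F.
(r5,c6): row 5 has {A,B,C,D,F}; column 6 has {A,B,C,D,F}, so it must be E.
(r1,c5): row 1 has {A,B,D,E,F}; column 5 has {A,B,D,E,F}, so it must be C.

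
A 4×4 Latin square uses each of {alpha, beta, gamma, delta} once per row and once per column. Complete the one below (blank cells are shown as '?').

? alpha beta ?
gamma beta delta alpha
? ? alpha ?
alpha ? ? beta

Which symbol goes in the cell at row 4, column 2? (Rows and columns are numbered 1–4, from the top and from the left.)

(r1,c1) = delta
(r1,c4) = gamma
(r3,c1) = beta
(r3,c4) = delta
(r4,c3) = gamma
(r3,c2) = gamma
(r4,c2) = delta

delta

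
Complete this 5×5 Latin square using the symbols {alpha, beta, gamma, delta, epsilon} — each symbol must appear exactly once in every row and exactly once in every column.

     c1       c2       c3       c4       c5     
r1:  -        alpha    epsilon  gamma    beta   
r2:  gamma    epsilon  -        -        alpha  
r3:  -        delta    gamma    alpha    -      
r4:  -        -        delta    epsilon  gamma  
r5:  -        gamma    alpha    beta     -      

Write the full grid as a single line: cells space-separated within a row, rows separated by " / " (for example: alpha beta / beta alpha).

(r1,c1): row 1 has {alpha,beta,gamma,epsilon}; column 1 has {gamma}, so it must be delta.
(r2,c3): row 2 has {alpha,gamma,epsilon}; column 3 has {alpha,gamma,delta,epsilon}, so it must be beta.
(r2,c4): row 2 has {alpha,beta,gamma,epsilon}; column 4 has {alpha,beta,gamma,epsilon}, so it must be delta.
(r3,c5): row 3 has {alpha,gamma,delta}; column 5 has {alpha,beta,gamma}, so it must be epsilon.
(r4,c2): row 4 has {gamma,delta,epsilon}; column 2 has {alpha,gamma,delta,epsilon}, so it must be beta.
(r5,c1): row 5 has {alpha,beta,gamma}; column 1 has {gamma,delta}, so it must be epsilon.
(r5,c5): row 5 has {alpha,beta,gamma,epsilon}; column 5 has {alpha,beta,gamma,epsilon}, so it must be delta.
(r3,c1): row 3 has {alpha,gamma,delta,epsilon}; column 1 has {gamma,delta,epsilon}, so it must be beta.
(r4,c1): row 4 has {beta,gamma,delta,epsilon}; column 1 has {beta,gamma,delta,epsilon}, so it must be alpha.

delta alpha epsilon gamma beta / gamma epsilon beta delta alpha / beta delta gamma alpha epsilon / alpha beta delta epsilon gamma / epsilon gamma alpha beta delta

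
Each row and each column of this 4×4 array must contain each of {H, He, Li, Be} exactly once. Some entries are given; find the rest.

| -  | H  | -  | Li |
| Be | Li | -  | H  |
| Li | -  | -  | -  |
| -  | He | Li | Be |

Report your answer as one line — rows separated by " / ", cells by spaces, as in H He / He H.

Cell (r1,c1): row 1 has {H,Li}; column 1 has {Li,Be} → He.
Cell (r1,c3): row 1 has {H,He,Li}; column 3 has {Li} → Be.
Cell (r2,c3): row 2 has {H,Li,Be}; column 3 has {Li,Be} → He.
Cell (r3,c2): row 3 has {Li}; column 2 has {H,He,Li} → Be.
Cell (r3,c3): row 3 has {Li,Be}; column 3 has {He,Li,Be} → H.
Cell (r3,c4): row 3 has {H,Li,Be}; column 4 has {H,Li,Be} → He.
Cell (r4,c1): row 4 has {He,Li,Be}; column 1 has {He,Li,Be} → H.

He H Be Li / Be Li He H / Li Be H He / H He Li Be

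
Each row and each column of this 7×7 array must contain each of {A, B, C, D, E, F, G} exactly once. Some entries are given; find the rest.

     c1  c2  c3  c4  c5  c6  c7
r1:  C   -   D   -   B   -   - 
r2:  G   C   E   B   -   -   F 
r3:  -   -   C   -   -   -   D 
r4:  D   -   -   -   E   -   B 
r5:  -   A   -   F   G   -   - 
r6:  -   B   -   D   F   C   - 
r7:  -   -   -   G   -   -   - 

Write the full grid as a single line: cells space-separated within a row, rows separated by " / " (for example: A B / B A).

C E D A B F G / G C E B D A F / F G C E A B D / D F A C E G B / E A B F G D C / A B G D F C E / B D F G C E A

Cell (r3,c5): row 3 has {C,D}; column 5 has {B,E,F,G} → A.
Cell (r5,c3): row 5 has {A,F,G}; column 3 has {C,D,E} → B.
Cell (r2,c5): row 2 has {B,C,E,F,G}; column 5 has {A,B,E,F,G} → D.
Cell (r2,c6): row 2 has {B,C,D,E,F,G}; column 6 has {C} → A.
Cell (r3,c4): row 3 has {A,C,D}; column 4 has {B,D,F,G} → E.
Cell (r5,c1): row 5 has {A,B,F,G}; column 1 has {C,D,G} → E.
Cell (r5,c6): row 5 has {A,B,E,F,G}; column 6 has {A,C} → D.
Cell (r5,c7): row 5 has {A,B,D,E,F,G}; column 7 has {B,D,F} → C.
Cell (r6,c1): row 6 has {B,C,D,F}; column 1 has {C,D,E,G} → A.
Cell (r6,c3): row 6 has {A,B,C,D,F}; column 3 has {B,C,D,E} → G.
Cell (r6,c7): row 6 has {A,B,C,D,F,G}; column 7 has {B,C,D,F} → E.
Cell (r7,c5): row 7 has {G}; column 5 has {A,B,D,E,F,G} → C.
Cell (r7,c7): row 7 has {C,G}; column 7 has {B,C,D,E,F} → A.
Cell (r1,c4): row 1 has {B,C,D}; column 4 has {B,D,E,F,G} → A.
Cell (r1,c7): row 1 has {A,B,C,D}; column 7 has {A,B,C,D,E,F} → G.
Cell (r4,c4): row 4 has {B,D,E}; column 4 has {A,B,D,E,F,G} → C.
Cell (r7,c3): row 7 has {A,C,G}; column 3 has {B,C,D,E,G} → F.
Cell (r4,c3): row 4 has {B,C,D,E}; column 3 has {B,C,D,E,F,G} → A.
Cell (r7,c1): row 7 has {A,C,F,G}; column 1 has {A,C,D,E,G} → B.
Cell (r7,c6): row 7 has {A,B,C,F,G}; column 6 has {A,C,D} → E.
Cell (r1,c6): row 1 has {A,B,C,D,G}; column 6 has {A,C,D,E} → F.
Cell (r3,c1): row 3 has {A,C,D,E}; column 1 has {A,B,C,D,E,G} → F.
Cell (r3,c2): row 3 has {A,C,D,E,F}; column 2 has {A,B,C} → G.
Cell (r3,c6): row 3 has {A,C,D,E,F,G}; column 6 has {A,C,D,E,F} → B.
Cell (r4,c2): row 4 has {A,B,C,D,E}; column 2 has {A,B,C,G} → F.
Cell (r4,c6): row 4 has {A,B,C,D,E,F}; column 6 has {A,B,C,D,E,F} → G.
Cell (r7,c2): row 7 has {A,B,C,E,F,G}; column 2 has {A,B,C,F,G} → D.
Cell (r1,c2): row 1 has {A,B,C,D,F,G}; column 2 has {A,B,C,D,F,G} → E.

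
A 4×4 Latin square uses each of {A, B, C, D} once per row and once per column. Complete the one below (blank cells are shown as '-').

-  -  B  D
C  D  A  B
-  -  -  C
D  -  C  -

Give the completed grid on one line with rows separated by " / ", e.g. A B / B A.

(r1,c1) = A
(r1,c2) = C
(r3,c1) = B
(r3,c2) = A
(r3,c3) = D
(r4,c2) = B
(r4,c4) = A

A C B D / C D A B / B A D C / D B C A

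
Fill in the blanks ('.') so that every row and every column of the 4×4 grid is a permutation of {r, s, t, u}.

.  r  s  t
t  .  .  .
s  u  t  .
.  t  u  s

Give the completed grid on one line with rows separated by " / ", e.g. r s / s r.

u r s t / t s r u / s u t r / r t u s

Cell (r1,c1): row 1 has {r,s,t}; column 1 has {s,t} → u.
Cell (r2,c2): row 2 has {t}; column 2 has {r,t,u} → s.
Cell (r2,c3): row 2 has {s,t}; column 3 has {s,t,u} → r.
Cell (r2,c4): row 2 has {r,s,t}; column 4 has {s,t} → u.
Cell (r3,c4): row 3 has {s,t,u}; column 4 has {s,t,u} → r.
Cell (r4,c1): row 4 has {s,t,u}; column 1 has {s,t,u} → r.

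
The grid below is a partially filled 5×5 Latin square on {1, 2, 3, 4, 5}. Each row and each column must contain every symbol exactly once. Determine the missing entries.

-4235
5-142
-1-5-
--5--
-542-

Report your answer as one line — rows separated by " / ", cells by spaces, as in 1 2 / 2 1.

(r1,c1) = 1
(r2,c2) = 3
(r3,c3) = 3
(r3,c5) = 4
(r4,c2) = 2
(r4,c4) = 1
(r4,c5) = 3
(r5,c1) = 3
(r5,c5) = 1
(r3,c1) = 2
(r4,c1) = 4

1 4 2 3 5 / 5 3 1 4 2 / 2 1 3 5 4 / 4 2 5 1 3 / 3 5 4 2 1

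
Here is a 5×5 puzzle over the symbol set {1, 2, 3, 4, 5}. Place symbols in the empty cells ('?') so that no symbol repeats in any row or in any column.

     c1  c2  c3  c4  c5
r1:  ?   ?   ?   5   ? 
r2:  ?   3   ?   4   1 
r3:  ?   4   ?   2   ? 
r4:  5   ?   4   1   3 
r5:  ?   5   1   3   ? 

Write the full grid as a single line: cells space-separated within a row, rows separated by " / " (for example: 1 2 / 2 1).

3 1 2 5 4 / 2 3 5 4 1 / 1 4 3 2 5 / 5 2 4 1 3 / 4 5 1 3 2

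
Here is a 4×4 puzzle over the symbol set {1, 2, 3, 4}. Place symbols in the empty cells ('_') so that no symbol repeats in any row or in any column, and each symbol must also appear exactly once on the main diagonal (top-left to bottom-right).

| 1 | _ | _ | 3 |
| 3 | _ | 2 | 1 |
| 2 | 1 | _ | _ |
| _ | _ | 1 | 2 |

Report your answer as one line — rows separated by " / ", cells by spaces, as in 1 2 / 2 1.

1 2 4 3 / 3 4 2 1 / 2 1 3 4 / 4 3 1 2

Cell (r1,c3): row 1 has {1,3}; column 3 has {1,2} → 4.
Cell (r2,c2): row 2 has {1,2,3}; column 2 has {1}; the diagonal has {1,2} → 4.
Cell (r3,c3): row 3 has {1,2}; column 3 has {1,2,4}; the diagonal has {1,2,4} → 3.
Cell (r3,c4): row 3 has {1,2,3}; column 4 has {1,2,3} → 4.
Cell (r4,c1): row 4 has {1,2}; column 1 has {1,2,3} → 4.
Cell (r4,c2): row 4 has {1,2,4}; column 2 has {1,4} → 3.
Cell (r1,c2): row 1 has {1,3,4}; column 2 has {1,3,4} → 2.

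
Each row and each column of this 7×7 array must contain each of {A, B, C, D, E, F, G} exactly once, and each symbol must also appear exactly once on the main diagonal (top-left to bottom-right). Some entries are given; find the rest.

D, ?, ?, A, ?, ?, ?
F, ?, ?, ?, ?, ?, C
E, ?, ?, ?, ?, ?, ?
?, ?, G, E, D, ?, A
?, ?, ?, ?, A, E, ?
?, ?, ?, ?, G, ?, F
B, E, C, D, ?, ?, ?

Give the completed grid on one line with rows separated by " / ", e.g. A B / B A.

D G B A C F E / F B A G E D C / E A F C B G D / C F G E D B A / G C D F A E B / A D E B G C F / B E C D F A G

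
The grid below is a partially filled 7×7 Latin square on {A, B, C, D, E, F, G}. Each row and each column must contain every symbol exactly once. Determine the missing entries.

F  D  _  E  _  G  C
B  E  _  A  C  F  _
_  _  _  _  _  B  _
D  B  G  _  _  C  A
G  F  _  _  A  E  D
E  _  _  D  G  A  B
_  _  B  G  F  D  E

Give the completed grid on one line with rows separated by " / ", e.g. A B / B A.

F D A E B G C / B E D A C F G / A G E C D B F / D B G F E C A / G F C B A E D / E C F D G A B / C A B G F D E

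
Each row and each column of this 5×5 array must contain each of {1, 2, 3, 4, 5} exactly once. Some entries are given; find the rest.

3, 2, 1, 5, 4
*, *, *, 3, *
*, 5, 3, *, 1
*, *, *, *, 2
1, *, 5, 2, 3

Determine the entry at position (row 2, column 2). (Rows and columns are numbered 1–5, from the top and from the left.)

1

At row 2, column 5: row 2 has {3}; column 5 has {1,2,3,4}; that leaves 5.
At row 3, column 4: row 3 has {1,3,5}; column 4 has {2,3,5}; that leaves 4.
At row 4, column 3: row 4 has {2}; column 3 has {1,3,5}; that leaves 4.
At row 4, column 4: row 4 has {2,4}; column 4 has {2,3,4,5}; that leaves 1.
At row 5, column 2: row 5 has {1,2,3,5}; column 2 has {2,5}; that leaves 4.
At row 2, column 2: row 2 has {3,5}; column 2 has {2,4,5}; that leaves 1.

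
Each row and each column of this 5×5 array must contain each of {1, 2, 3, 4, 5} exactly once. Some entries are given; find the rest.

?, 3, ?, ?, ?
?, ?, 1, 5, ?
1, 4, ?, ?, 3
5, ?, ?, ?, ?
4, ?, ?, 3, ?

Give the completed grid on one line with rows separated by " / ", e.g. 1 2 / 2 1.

2 3 4 1 5 / 3 2 1 5 4 / 1 4 5 2 3 / 5 1 3 4 2 / 4 5 2 3 1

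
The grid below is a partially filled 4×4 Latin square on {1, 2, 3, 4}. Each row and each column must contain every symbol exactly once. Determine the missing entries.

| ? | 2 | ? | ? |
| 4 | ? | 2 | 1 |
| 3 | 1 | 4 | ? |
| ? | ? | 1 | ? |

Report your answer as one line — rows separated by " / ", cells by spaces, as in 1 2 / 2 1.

At row 1, column 1: row 1 has {2}; column 1 has {3,4}; that leaves 1.
At row 1, column 3: row 1 has {1,2}; column 3 has {1,2,4}; that leaves 3.
At row 1, column 4: row 1 has {1,2,3}; column 4 has {1}; that leaves 4.
At row 2, column 2: row 2 has {1,2,4}; column 2 has {1,2}; that leaves 3.
At row 3, column 4: row 3 has {1,3,4}; column 4 has {1,4}; that leaves 2.
At row 4, column 1: row 4 has {1}; column 1 has {1,3,4}; that leaves 2.
At row 4, column 2: row 4 has {1,2}; column 2 has {1,2,3}; that leaves 4.
At row 4, column 4: row 4 has {1,2,4}; column 4 has {1,2,4}; that leaves 3.

1 2 3 4 / 4 3 2 1 / 3 1 4 2 / 2 4 1 3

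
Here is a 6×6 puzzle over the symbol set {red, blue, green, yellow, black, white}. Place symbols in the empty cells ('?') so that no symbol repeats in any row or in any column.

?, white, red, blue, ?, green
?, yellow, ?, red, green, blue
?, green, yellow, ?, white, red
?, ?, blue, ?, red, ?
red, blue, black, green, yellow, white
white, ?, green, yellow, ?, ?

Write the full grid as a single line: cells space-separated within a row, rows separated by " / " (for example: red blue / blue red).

yellow white red blue black green / black yellow white red green blue / blue green yellow black white red / green black blue white red yellow / red blue black green yellow white / white red green yellow blue black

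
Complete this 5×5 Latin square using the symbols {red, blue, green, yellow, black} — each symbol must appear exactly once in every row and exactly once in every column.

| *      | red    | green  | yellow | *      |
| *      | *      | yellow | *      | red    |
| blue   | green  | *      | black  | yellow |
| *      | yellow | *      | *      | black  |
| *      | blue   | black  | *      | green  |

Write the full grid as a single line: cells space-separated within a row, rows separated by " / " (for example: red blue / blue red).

black red green yellow blue / green black yellow blue red / blue green red black yellow / red yellow blue green black / yellow blue black red green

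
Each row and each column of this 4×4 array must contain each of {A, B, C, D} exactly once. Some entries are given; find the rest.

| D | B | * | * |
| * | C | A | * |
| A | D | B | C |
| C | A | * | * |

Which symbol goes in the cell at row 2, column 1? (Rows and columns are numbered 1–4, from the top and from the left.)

B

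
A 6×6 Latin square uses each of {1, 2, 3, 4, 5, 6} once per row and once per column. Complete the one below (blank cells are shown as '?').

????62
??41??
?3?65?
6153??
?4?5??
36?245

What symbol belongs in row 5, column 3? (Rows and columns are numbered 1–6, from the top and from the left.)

(r1,c2): row 1 has {2,6}; column 2 has {1,3,4,6}, so it must be 5.
(r1,c4): row 1 has {2,5,6}; column 4 has {1,2,3,5,6}, so it must be 4.
(r2,c2): row 2 has {1,4}; column 2 has {1,3,4,5,6}, so it must be 2.
(r2,c5): row 2 has {1,2,4}; column 5 has {4,5,6}, so it must be 3.
(r2,c6): row 2 has {1,2,3,4}; column 6 has {2,5}, so it must be 6.
(r4,c5): row 4 has {1,3,5,6}; column 5 has {3,4,5,6}, so it must be 2.
(r4,c6): row 4 has {1,2,3,5,6}; column 6 has {2,5,6}, so it must be 4.
(r5,c5): row 5 has {4,5}; column 5 has {2,3,4,5,6}, so it must be 1.
(r5,c6): row 5 has {1,4,5}; column 6 has {2,4,5,6}, so it must be 3.
(r6,c3): row 6 has {2,3,4,5,6}; column 3 has {4,5}, so it must be 1.
(r1,c1): row 1 has {2,4,5,6}; column 1 has {3,6}, so it must be 1.
(r1,c3): row 1 has {1,2,4,5,6}; column 3 has {1,4,5}, so it must be 3.
(r2,c1): row 2 has {1,2,3,4,6}; column 1 has {1,3,6}, so it must be 5.
(r3,c3): row 3 has {3,5,6}; column 3 has {1,3,4,5}, so it must be 2.
(r3,c6): row 3 has {2,3,5,6}; column 6 has {2,3,4,5,6}, so it must be 1.
(r5,c1): row 5 has {1,3,4,5}; column 1 has {1,3,5,6}, so it must be 2.
(r5,c3): row 5 has {1,2,3,4,5}; column 3 has {1,2,3,4,5}, so it must be 6.

6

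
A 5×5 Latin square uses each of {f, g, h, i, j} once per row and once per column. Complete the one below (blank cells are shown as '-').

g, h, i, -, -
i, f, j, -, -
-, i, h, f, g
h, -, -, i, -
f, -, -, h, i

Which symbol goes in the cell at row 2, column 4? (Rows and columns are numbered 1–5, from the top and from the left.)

g

Cell (r1,c4): row 1 has {g,h,i}; column 4 has {f,h,i} → j.
Cell (r1,c5): row 1 has {g,h,i,j}; column 5 has {g,i} → f.
Cell (r2,c4): row 2 has {f,i,j}; column 4 has {f,h,i,j} → g.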